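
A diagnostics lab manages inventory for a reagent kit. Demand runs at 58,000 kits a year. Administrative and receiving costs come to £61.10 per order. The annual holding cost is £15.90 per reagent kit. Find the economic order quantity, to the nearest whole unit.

Q* ≈ 668 kits

EOQ = √(2DS / H) = √(2 × 58,000 × 61.1 / 15.9).
= √(7,087,600 / 15.9) = √445,761.0063 ≈ 667.653.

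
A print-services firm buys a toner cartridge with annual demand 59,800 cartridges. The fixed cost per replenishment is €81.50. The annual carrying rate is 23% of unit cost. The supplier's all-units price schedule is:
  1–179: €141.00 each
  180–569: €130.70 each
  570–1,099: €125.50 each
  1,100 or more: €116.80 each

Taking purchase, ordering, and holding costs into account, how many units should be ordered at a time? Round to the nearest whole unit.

Holding cost per unit per year at price C is H = 0.23·C.
Evaluate total cost at each tier's feasible EOQ or, if the EOQ is below the tier, at the tier's minimum quantity.
Tier 1 (€141.00): EOQ = 548.2 exceeds tier's upper bound 179, so this tier is dominated.
Tier 2 (€130.70): EOQ = 569.4 exceeds tier's upper bound 569, so this tier is dominated.
EOQ at €125.50 = 581.1 (feasible in tier 3): TC = 59,800×€125.50 + (59,800/581.1)×81.5 + (581.1/2)×0.23×€125.50 = €7,521,673.75.
EOQ at €116.80 = 602.4 < 1100, so use break Q=1100: TC = 59,800×€116.80 + (59,800/1100.0)×81.5 + (1100.0/2)×0.23×€116.80 = €7,003,845.84.
Lowest total cost is €7,003,845.84 at Q = 1100.0.

Q* ≈ 1,100 cartridges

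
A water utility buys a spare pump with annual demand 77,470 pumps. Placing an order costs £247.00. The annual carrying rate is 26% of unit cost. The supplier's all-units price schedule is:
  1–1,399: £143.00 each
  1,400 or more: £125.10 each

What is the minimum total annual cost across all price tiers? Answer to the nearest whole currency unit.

Holding cost per unit per year at price C is H = 0.26·C.
For each price level, check whether its EOQ is feasible; otherwise the best quantity at that price is the breakpoint.
EOQ at £143.00 = 1014.6 (feasible in tier 1): TC = 77,470×£143.00 + (77,470/1014.6)×247 + (1014.6/2)×0.26×£143.00 = £11,115,931.15.
EOQ at £125.10 = 1084.7 < 1400, so use break Q=1400: TC = 77,470×£125.10 + (77,470/1400.0)×247 + (1400.0/2)×0.26×£125.10 = £9,727,933.12.
Lowest total cost among the candidates is at Q = 1400.0.

TC* ≈ £9,727,933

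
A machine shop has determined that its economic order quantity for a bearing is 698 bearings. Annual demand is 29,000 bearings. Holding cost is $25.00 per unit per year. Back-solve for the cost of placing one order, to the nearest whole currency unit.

S ≈ $210

Squaring Q* = √(2DS/H) gives Q*² = 2DS/H.
From Q* = √(2DS/H): S = Q*²H / (2D) = 698² × 25 / (2 × 29,000) = 210.0017.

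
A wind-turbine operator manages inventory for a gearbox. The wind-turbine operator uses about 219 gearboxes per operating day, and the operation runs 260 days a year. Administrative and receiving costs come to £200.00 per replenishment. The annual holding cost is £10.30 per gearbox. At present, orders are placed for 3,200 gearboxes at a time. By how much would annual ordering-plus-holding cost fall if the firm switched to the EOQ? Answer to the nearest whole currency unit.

Annual demand D = 219 × 260 = 56,940.
EOQ = √(2DS/H) = √(2 × 56,940 × 200 / 10.3) ≈ 1487.03.
Cost at Q* = (D/Q*)S + (Q*/2)H = √(2DSH) ≈ £15,316.42.
Cost at Q = 3,200: (56,940/3,200)×200 + (3,200/2)×10.3 = £3,558.75 + £16,480.00 = £20,038.75.
Excess = £20,038.75 − £15,316.42 = £4,722.33.

Extra cost ≈ £4,722 per year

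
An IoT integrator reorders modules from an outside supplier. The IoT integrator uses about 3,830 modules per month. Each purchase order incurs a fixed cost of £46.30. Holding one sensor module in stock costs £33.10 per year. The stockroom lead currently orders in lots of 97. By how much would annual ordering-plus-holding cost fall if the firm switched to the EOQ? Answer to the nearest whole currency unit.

Annual demand D = 3,830 × 12 = 45,960.
EOQ = √(2DS/H) = √(2 × 45,960 × 46.3 / 33.1) ≈ 358.58.
Cost at Q* = (D/Q*)S + (Q*/2)H = √(2DSH) ≈ £11,868.87.
Cost at Q = 97: (45,960/97)×46.3 + (97/2)×33.1 = £21,937.61 + £1,605.35 = £23,542.96.
Excess = £23,542.96 − £11,868.87 = £11,674.08.

Extra cost ≈ £11,674 per year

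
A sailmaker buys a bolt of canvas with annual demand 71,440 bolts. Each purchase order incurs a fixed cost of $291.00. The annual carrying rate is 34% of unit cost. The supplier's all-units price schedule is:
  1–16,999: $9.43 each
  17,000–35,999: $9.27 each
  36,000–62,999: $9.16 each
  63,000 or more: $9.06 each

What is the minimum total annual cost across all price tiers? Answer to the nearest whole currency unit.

TC* ≈ $685,225

Holding cost per unit per year at price C is H = 0.34·C.
Candidates are each tier's EOQ (if it falls in that tier) and each price-break quantity.
EOQ at $9.43 = 3601.1 (feasible in tier 1): TC = 71,440×$9.43 + (71,440/3601.1)×291 + (3601.1/2)×0.34×$9.43 = $685,225.09.
EOQ at $9.27 = 3632.1 < 17000, so use break Q=17000: TC = 71,440×$9.27 + (71,440/17000.0)×291 + (17000.0/2)×0.34×$9.27 = $690,261.98.
EOQ at $9.16 = 3653.8 < 36000, so use break Q=36000: TC = 71,440×$9.16 + (71,440/36000.0)×291 + (36000.0/2)×0.34×$9.16 = $711,027.07.
EOQ at $9.06 = 3673.9 < 63000, so use break Q=63000: TC = 71,440×$9.06 + (71,440/63000.0)×291 + (63000.0/2)×0.34×$9.06 = $744,608.98.
Lowest total cost among the candidates is at Q = 3601.1.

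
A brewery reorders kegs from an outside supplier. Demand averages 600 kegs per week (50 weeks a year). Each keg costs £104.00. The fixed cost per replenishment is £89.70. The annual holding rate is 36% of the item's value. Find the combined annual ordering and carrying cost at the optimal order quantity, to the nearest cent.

TC* ≈ £14,195.14

Annual demand D = 600 × 50 = 30,000.
Holding cost H = 0.36 × £104.00 = £37.4400 per unit per year.
Q* = √(2DS/H) = √(2 × 30,000 × 89.7 / 37.44) ≈ 379.14.
At the optimum the two cost components are equal, so total cost = 2·(Q*/2)H = Q*·H.
Minimum total = √(2DSH) = √(2 × 30,000 × 89.7 × 37.44) ≈ 14195.143.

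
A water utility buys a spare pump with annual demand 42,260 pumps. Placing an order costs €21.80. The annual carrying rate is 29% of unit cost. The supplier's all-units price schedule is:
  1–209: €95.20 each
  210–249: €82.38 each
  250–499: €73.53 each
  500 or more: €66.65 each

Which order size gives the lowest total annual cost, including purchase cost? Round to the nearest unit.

Q* ≈ 500 pumps

Holding cost per unit per year at price C is H = 0.29·C.
Candidates are each tier's EOQ (if it falls in that tier) and each price-break quantity.
Tier 1 (€95.20): EOQ = 258.3 exceeds tier's upper bound 209, so this tier is dominated.
Tier 2 (€82.38): EOQ = 277.7 exceeds tier's upper bound 249, so this tier is dominated.
EOQ at €73.53 = 294.0 (feasible in tier 3): TC = 42,260×€73.53 + (42,260/294.0)×21.8 + (294.0/2)×0.29×€73.53 = €3,113,645.95.
EOQ at €66.65 = 308.8 < 500, so use break Q=500: TC = 42,260×€66.65 + (42,260/500.0)×21.8 + (500.0/2)×0.29×€66.65 = €2,823,303.66.
Lowest total cost is €2,823,303.66 at Q = 500.0.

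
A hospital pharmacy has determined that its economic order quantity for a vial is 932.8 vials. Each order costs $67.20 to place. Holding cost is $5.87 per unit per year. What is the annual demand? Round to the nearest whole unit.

D ≈ 38,003 vials per year

The basic EOQ model gives Q* = √(2DS/H); rearrange for the unknown.
From Q* = √(2DS/H): D = Q*²H / (2S) = 932.8² × 5.87 / (2 × 67.2) = 38002.827.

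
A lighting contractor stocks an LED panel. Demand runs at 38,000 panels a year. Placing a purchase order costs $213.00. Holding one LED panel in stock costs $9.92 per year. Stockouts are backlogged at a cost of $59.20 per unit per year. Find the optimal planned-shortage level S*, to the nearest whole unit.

S* ≈ 198 panels

With planned backorders, Q* = √(2DS/H) · √((H+B)/B).
√(2DS/H) = √(2 × 38,000 × 213 / 9.92) = 1277.441.
√((H+B)/B) = √((9.92+59.2)/59.2) = 1.0805.
Q* ≈ 1380.326.
S* = Q* · H/(H+B) = 1380.326 × 9.92/69.12 ≈ 198.102.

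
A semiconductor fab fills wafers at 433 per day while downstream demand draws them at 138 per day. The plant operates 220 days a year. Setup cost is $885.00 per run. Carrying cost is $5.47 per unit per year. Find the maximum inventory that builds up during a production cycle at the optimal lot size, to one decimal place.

Annual demand D = 138 × 220 = 30,360.
Production build-up factor (1 − d/p) = 1 − 138/433 = 0.6813.
Q* = √(2DS / (H(1 − d/p))) = √(2 × 30,360 × 885 / (5.47 × 0.6813)).
= √(53,737,200 / 3.7267) ≈ 3797.316.
Maximum inventory = Q*(1 − d/p) = 3797.316 × 0.6813 ≈ 2587.086.

I_max ≈ 2,587.1 wafers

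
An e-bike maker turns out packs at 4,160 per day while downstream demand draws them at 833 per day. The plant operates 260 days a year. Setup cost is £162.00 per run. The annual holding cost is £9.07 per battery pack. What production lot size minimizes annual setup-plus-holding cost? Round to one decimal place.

Q* ≈ 3,110.3 packs

Annual demand D = 833 × 260 = 216,580.
Production build-up factor (1 − d/p) = 1 − 833/4,160 = 0.7998.
Q* = √(2DS / (H(1 − d/p))) = √(2 × 216,580 × 162 / (9.07 × 0.7998)).
= √(70,171,920 / 7.2538) ≈ 3110.272.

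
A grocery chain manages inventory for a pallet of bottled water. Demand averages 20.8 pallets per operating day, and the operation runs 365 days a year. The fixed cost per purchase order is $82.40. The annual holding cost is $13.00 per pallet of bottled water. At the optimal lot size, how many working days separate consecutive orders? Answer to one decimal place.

T ≈ 14.9 days

Annual demand D = 20.8 × 365 = 7,592.
Q* = √(2DS/H) = √(2 × 7,592 × 82.4 / 13) ≈ 310.23.
Cycle time = Q*/D × 365 = 310.23 / 7,592 × 365 ≈ 14.915 days.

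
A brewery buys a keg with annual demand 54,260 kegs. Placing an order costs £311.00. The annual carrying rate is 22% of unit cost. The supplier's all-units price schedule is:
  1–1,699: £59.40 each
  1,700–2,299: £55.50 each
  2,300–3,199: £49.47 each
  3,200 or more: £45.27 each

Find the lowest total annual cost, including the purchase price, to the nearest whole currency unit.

Holding cost per unit per year at price C is H = 0.22·C.
Evaluate total cost at each tier's feasible EOQ or, if the EOQ is below the tier, at the tier's minimum quantity.
EOQ at £59.40 = 1607.1 (feasible in tier 1): TC = 54,260×£59.40 + (54,260/1607.1)×311 + (1607.1/2)×0.22×£59.40 = £3,244,044.98.
EOQ at £55.50 = 1662.6 < 1700, so use break Q=1700: TC = 54,260×£55.50 + (54,260/1700.0)×311 + (1700.0/2)×0.22×£55.50 = £3,031,734.89.
EOQ at £49.47 = 1761.0 < 2300, so use break Q=2300: TC = 54,260×£49.47 + (54,260/2300.0)×311 + (2300.0/2)×0.22×£49.47 = £2,704,095.01.
EOQ at £45.27 = 1840.9 < 3200, so use break Q=3200: TC = 54,260×£45.27 + (54,260/3200.0)×311 + (3200.0/2)×0.22×£45.27 = £2,477,558.63.
Lowest total cost among the candidates is at Q = 3200.0.

TC* ≈ £2,477,559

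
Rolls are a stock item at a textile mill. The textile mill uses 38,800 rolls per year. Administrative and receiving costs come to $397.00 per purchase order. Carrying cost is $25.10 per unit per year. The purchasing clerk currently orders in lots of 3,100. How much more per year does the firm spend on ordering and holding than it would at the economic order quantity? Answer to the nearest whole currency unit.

EOQ = √(2DS/H) = √(2 × 38,800 × 397 / 25.1) ≈ 1107.87.
Cost at Q* = (D/Q*)S + (Q*/2)H = √(2DSH) ≈ $27,807.57.
Cost at Q = 3,100: (38,800/3,100)×397 + (3,100/2)×25.1 = $4,968.90 + $38,905.00 = $43,873.90.
Excess = $43,873.90 − $27,807.57 = $16,066.34.

Extra cost ≈ $16,066 per year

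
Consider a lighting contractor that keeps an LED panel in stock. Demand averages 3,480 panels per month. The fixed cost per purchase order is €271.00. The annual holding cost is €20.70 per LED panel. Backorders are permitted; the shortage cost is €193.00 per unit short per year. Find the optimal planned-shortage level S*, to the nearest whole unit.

Annual demand D = 3,480 × 12 = 41,760.
With planned backorders, Q* = √(2DS/H) · √((H+B)/B).
√(2DS/H) = √(2 × 41,760 × 271 / 20.7) = 1045.670.
√((H+B)/B) = √((20.7+193)/193) = 1.0523.
Q* ≈ 1100.318.
S* = Q* · H/(H+B) = 1100.318 × 20.7/213.7 ≈ 106.582.

S* ≈ 107 panels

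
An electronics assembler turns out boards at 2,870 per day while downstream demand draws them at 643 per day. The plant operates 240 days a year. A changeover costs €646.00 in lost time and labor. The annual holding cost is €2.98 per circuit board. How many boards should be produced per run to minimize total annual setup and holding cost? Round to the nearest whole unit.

Q* ≈ 9,286 boards

Annual demand D = 643 × 240 = 154,320.
Production build-up factor (1 − d/p) = 1 − 643/2,870 = 0.7760.
Q* = √(2DS / (H(1 − d/p))) = √(2 × 154,320 × 646 / (2.98 × 0.7760)).
= √(199,381,440 / 2.3124) ≈ 9285.709.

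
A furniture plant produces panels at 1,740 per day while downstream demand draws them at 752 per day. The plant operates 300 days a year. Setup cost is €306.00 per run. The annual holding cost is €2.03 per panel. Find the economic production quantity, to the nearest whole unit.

Annual demand D = 752 × 300 = 225,600.
Production build-up factor (1 − d/p) = 1 − 752/1,740 = 0.5678.
Q* = √(2DS / (H(1 − d/p))) = √(2 × 225,600 × 306 / (2.03 × 0.5678)).
= √(138,067,200 / 1.1527) ≈ 10944.436.

Q* ≈ 10,944 panels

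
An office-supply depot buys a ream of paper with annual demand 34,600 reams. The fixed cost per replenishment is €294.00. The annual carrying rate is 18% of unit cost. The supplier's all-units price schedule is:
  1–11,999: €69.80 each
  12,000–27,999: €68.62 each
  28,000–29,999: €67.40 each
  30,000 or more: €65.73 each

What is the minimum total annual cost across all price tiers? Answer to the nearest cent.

TC* ≈ €2,431,067.87

Holding cost per unit per year at price C is H = 0.18·C.
Candidates are each tier's EOQ (if it falls in that tier) and each price-break quantity.
EOQ at €69.80 = 1272.5 (feasible in tier 1): TC = 34,600×€69.80 + (34,600/1272.5)×294 + (1272.5/2)×0.18×€69.80 = €2,431,067.87.
EOQ at €68.62 = 1283.4 < 12000, so use break Q=12000: TC = 34,600×€68.62 + (34,600/12000.0)×294 + (12000.0/2)×0.18×€68.62 = €2,449,209.30.
EOQ at €67.40 = 1295.0 < 28000, so use break Q=28000: TC = 34,600×€67.40 + (34,600/28000.0)×294 + (28000.0/2)×0.18×€67.40 = €2,502,251.30.
EOQ at €65.73 = 1311.3 < 30000, so use break Q=30000: TC = 34,600×€65.73 + (34,600/30000.0)×294 + (30000.0/2)×0.18×€65.73 = €2,452,068.08.
Lowest total cost among the candidates is at Q = 1272.5.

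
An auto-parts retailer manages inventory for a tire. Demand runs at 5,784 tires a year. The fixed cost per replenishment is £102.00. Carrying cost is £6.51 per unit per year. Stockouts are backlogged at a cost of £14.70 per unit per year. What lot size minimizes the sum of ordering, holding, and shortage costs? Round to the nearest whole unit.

Q* ≈ 511 tires

With planned backorders, Q* = √(2DS/H) · √((H+B)/B).
√(2DS/H) = √(2 × 5,784 × 102 / 6.51) = 425.734.
√((H+B)/B) = √((6.51+14.7)/14.7) = 1.2012.
Q* ≈ 511.388.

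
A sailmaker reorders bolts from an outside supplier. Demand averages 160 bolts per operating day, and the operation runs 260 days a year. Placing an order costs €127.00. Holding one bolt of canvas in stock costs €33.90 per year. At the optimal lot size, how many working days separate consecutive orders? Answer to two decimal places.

Annual demand D = 160 × 260 = 41,600.
EOQ = √(2DS/H) = √(2 × 41,600 × 127 / 33.9) ≈ 558.29.
Cycle time = Q*/D × 260 = 558.29 / 41,600 × 260 ≈ 3.489 days.

T ≈ 3.49 days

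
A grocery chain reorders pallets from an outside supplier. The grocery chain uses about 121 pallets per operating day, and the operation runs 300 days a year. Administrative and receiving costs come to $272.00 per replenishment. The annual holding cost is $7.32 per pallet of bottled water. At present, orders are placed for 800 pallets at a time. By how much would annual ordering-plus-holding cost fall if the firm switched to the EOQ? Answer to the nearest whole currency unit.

Annual demand D = 121 × 300 = 36,300.
EOQ = √(2DS/H) = √(2 × 36,300 × 272 / 7.32) ≈ 1642.47.
Cost at Q* = (D/Q*)S + (Q*/2)H = √(2DSH) ≈ $12,022.87.
Cost at Q = 800: (36,300/800)×272 + (800/2)×7.32 = $12,342.00 + $2,928.00 = $15,270.00.
Excess = $15,270.00 − $12,022.87 = $3,247.13.

Extra cost ≈ $3,247 per year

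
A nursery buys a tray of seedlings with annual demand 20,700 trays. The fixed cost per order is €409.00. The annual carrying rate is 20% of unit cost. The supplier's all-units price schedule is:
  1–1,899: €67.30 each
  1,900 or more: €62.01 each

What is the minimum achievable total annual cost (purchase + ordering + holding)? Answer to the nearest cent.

Holding cost per unit per year at price C is H = 0.20·C.
Candidates are each tier's EOQ (if it falls in that tier) and each price-break quantity.
EOQ at €67.30 = 1121.6 (feasible in tier 1): TC = 20,700×€67.30 + (20,700/1121.6)×409 + (1121.6/2)×0.20×€67.30 = €1,408,206.78.
EOQ at €62.01 = 1168.5 < 1900, so use break Q=1900: TC = 20,700×€62.01 + (20,700/1900.0)×409 + (1900.0/2)×0.20×€62.01 = €1,299,844.85.
Lowest total cost among the candidates is at Q = 1900.0.

TC* ≈ €1,299,844.85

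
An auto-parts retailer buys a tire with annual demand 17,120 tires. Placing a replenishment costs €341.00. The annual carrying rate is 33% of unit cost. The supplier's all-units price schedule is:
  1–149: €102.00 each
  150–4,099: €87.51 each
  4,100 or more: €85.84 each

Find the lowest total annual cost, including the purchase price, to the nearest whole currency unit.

TC* ≈ €1,516,534

Holding cost per unit per year at price C is H = 0.33·C.
Candidates are each tier's EOQ (if it falls in that tier) and each price-break quantity.
Tier 1 (€102.00): EOQ = 589.0 exceeds tier's upper bound 149, so this tier is dominated.
EOQ at €87.51 = 635.9 (feasible in tier 2): TC = 17,120×€87.51 + (17,120/635.9)×341 + (635.9/2)×0.33×€87.51 = €1,516,533.62.
EOQ at €85.84 = 642.0 < 4100, so use break Q=4100: TC = 17,120×€85.84 + (17,120/4100.0)×341 + (4100.0/2)×0.33×€85.84 = €1,529,075.44.
Lowest total cost among the candidates is at Q = 635.9.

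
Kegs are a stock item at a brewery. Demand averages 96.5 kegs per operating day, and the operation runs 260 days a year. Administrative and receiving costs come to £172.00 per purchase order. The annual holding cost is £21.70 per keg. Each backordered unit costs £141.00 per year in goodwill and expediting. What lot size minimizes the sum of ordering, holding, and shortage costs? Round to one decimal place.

Annual demand D = 96.5 × 260 = 25,090.
With planned backorders, Q* = √(2DS/H) · √((H+B)/B).
√(2DS/H) = √(2 × 25,090 × 172 / 21.7) = 630.666.
√((H+B)/B) = √((21.7+141)/141) = 1.0742.
Q* ≈ 677.460.

Q* ≈ 677.5 kegs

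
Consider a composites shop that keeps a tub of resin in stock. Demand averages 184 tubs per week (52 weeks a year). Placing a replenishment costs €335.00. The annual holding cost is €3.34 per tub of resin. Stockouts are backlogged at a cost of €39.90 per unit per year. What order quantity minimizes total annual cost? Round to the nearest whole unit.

Annual demand D = 184 × 52 = 9,568.
With planned backorders, Q* = √(2DS/H) · √((H+B)/B).
√(2DS/H) = √(2 × 9,568 × 335 / 3.34) = 1385.399.
√((H+B)/B) = √((3.34+39.9)/39.9) = 1.0410.
Q* ≈ 1442.219.

Q* ≈ 1,442 tubs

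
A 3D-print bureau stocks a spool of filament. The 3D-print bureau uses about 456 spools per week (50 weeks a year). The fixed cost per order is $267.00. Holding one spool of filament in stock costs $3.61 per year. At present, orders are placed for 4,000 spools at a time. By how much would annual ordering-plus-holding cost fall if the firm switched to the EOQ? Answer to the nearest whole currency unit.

Annual demand D = 456 × 50 = 22,800.
EOQ = √(2DS/H) = √(2 × 22,800 × 267 / 3.61) ≈ 1836.47.
Cost at Q* = (D/Q*)S + (Q*/2)H = √(2DSH) ≈ $6,629.67.
Cost at Q = 4,000: (22,800/4,000)×267 + (4,000/2)×3.61 = $1,521.90 + $7,220.00 = $8,741.90.
Excess = $8,741.90 − $6,629.67 = $2,112.23.

Extra cost ≈ $2,112 per year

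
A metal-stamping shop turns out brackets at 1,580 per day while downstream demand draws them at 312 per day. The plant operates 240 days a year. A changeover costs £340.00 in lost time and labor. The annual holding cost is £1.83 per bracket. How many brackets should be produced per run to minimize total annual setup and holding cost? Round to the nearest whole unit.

Q* ≈ 5,888 brackets

Annual demand D = 312 × 240 = 74,880.
Production build-up factor (1 − d/p) = 1 − 312/1,580 = 0.8025.
Q* = √(2DS / (H(1 − d/p))) = √(2 × 74,880 × 340 / (1.83 × 0.8025)).
= √(50,918,400 / 1.4686) ≈ 5888.176.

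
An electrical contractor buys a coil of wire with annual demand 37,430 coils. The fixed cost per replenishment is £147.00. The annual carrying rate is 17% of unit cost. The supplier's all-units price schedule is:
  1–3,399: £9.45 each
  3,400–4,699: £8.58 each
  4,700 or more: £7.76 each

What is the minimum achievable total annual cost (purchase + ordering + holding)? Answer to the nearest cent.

Holding cost per unit per year at price C is H = 0.17·C.
Evaluate total cost at each tier's feasible EOQ or, if the EOQ is below the tier, at the tier's minimum quantity.
EOQ at £9.45 = 2617.2 (feasible in tier 1): TC = 37,430×£9.45 + (37,430/2617.2)×147 + (2617.2/2)×0.17×£9.45 = £357,918.09.
EOQ at £8.58 = 2746.7 < 3400, so use break Q=3400: TC = 37,430×£8.58 + (37,430/3400.0)×147 + (3400.0/2)×0.17×£8.58 = £325,247.32.
EOQ at £7.76 = 2888.2 < 4700, so use break Q=4700: TC = 37,430×£7.76 + (37,430/4700.0)×147 + (4700.0/2)×0.17×£7.76 = £294,727.60.
Lowest total cost among the candidates is at Q = 4700.0.

TC* ≈ £294,727.60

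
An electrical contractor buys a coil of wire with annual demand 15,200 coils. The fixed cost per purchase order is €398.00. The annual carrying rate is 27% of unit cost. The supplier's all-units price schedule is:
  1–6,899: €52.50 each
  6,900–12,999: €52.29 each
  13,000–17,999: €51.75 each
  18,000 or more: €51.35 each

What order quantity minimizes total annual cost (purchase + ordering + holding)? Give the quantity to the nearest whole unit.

Holding cost per unit per year at price C is H = 0.27·C.
For each price level, check whether its EOQ is feasible; otherwise the best quantity at that price is the breakpoint.
EOQ at €52.50 = 923.9 (feasible in tier 1): TC = 15,200×€52.50 + (15,200/923.9)×398 + (923.9/2)×0.27×€52.50 = €811,096.04.
EOQ at €52.29 = 925.7 < 6900, so use break Q=6900: TC = 15,200×€52.29 + (15,200/6900.0)×398 + (6900.0/2)×0.27×€52.29 = €844,392.89.
EOQ at €51.75 = 930.6 < 13000, so use break Q=13000: TC = 15,200×€51.75 + (15,200/13000.0)×398 + (13000.0/2)×0.27×€51.75 = €877,886.60.
EOQ at €51.35 = 934.2 < 18000, so use break Q=18000: TC = 15,200×€51.35 + (15,200/18000.0)×398 + (18000.0/2)×0.27×€51.35 = €905,636.59.
Lowest total cost is €811,096.04 at Q = 923.9.

Q* ≈ 924 coils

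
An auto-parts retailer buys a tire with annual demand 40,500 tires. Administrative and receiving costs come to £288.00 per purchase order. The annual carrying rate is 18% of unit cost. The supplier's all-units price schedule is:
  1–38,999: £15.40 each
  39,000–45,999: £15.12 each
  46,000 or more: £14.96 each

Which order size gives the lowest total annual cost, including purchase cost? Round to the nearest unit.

Q* ≈ 2,901 tires

Holding cost per unit per year at price C is H = 0.18·C.
Evaluate total cost at each tier's feasible EOQ or, if the EOQ is below the tier, at the tier's minimum quantity.
EOQ at £15.40 = 2901.0 (feasible in tier 1): TC = 40,500×£15.40 + (40,500/2901.0)×288 + (2901.0/2)×0.18×£15.40 = £631,741.47.
EOQ at £15.12 = 2927.7 < 39000, so use break Q=39000: TC = 40,500×£15.12 + (40,500/39000.0)×288 + (39000.0/2)×0.18×£15.12 = £665,730.28.
EOQ at £14.96 = 2943.3 < 46000, so use break Q=46000: TC = 40,500×£14.96 + (40,500/46000.0)×288 + (46000.0/2)×0.18×£14.96 = £668,067.97.
Lowest total cost is £631,741.47 at Q = 2901.0.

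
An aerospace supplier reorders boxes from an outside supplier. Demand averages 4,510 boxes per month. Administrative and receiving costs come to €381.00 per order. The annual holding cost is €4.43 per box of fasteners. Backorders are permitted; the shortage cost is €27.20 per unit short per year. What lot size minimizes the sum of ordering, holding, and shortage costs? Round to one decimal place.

Q* ≈ 3,290.2 boxes

Annual demand D = 4,510 × 12 = 54,120.
With planned backorders, Q* = √(2DS/H) · √((H+B)/B).
√(2DS/H) = √(2 × 54,120 × 381 / 4.43) = 3051.086.
√((H+B)/B) = √((4.43+27.2)/27.2) = 1.0784.
Q* ≈ 3290.180.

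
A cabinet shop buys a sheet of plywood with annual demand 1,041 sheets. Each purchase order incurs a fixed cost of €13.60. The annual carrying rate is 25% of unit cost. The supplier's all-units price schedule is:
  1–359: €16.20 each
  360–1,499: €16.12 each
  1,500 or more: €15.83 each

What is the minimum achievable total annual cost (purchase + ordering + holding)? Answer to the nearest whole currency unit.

TC* ≈ €17,203

Holding cost per unit per year at price C is H = 0.25·C.
Evaluate total cost at each tier's feasible EOQ or, if the EOQ is below the tier, at the tier's minimum quantity.
EOQ at €16.20 = 83.6 (feasible in tier 1): TC = 1,041×€16.20 + (1,041/83.6)×13.6 + (83.6/2)×0.25×€16.20 = €17,202.84.
EOQ at €16.12 = 83.8 < 360, so use break Q=360: TC = 1,041×€16.12 + (1,041/360.0)×13.6 + (360.0/2)×0.25×€16.12 = €17,545.65.
EOQ at €15.83 = 84.6 < 1500, so use break Q=1500: TC = 1,041×€15.83 + (1,041/1500.0)×13.6 + (1500.0/2)×0.25×€15.83 = €19,456.59.
Lowest total cost among the candidates is at Q = 83.6.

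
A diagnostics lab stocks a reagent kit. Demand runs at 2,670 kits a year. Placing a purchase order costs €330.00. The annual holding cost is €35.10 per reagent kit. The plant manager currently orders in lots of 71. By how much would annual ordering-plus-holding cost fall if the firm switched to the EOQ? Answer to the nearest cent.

Extra cost ≈ €5,791.23 per year

EOQ = √(2DS/H) = √(2 × 2,670 × 330 / 35.1) ≈ 224.07.
Cost at Q* = (D/Q*)S + (Q*/2)H = √(2DSH) ≈ €7,864.68.
Cost at Q = 71: (2,670/71)×330 + (71/2)×35.1 = €12,409.86 + €1,246.05 = €13,655.91.
Excess = €13,655.91 − €7,864.68 = €5,791.23.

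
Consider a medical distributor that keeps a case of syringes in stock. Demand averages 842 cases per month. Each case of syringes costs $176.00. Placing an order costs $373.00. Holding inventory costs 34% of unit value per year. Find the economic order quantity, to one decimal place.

Q* ≈ 354.9 cases

Annual demand D = 842 × 12 = 10,104.
Holding cost H = 0.34 × $176.00 = $59.8400 per unit per year.
EOQ = √(2DS / H) = √(2 × 10,104 × 373 / 59.84).
= √(7,537,584 / 59.84) = √125,962.2995 ≈ 354.912.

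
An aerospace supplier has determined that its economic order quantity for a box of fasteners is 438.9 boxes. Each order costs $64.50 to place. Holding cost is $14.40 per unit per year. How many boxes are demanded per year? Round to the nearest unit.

D ≈ 21,503 boxes per year

The basic EOQ model gives Q* = √(2DS/H); rearrange for the unknown.
From Q* = √(2DS/H): D = Q*²H / (2S) = 438.9² × 14.4 / (2 × 64.5) = 21503.242.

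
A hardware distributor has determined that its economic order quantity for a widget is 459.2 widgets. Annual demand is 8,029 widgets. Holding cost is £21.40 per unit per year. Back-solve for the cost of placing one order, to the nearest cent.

S ≈ £281.01

The basic EOQ model gives Q* = √(2DS/H); rearrange for the unknown.
From Q* = √(2DS/H): S = Q*²H / (2D) = 459.2² × 21.4 / (2 × 8,029) = 281.0128.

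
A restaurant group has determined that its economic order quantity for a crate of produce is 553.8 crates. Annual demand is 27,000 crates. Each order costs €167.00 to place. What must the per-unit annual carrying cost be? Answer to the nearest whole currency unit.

The basic EOQ model gives Q* = √(2DS/H); rearrange for the unknown.
From Q* = √(2DS/H): H = 2DS / Q*² = 2 × 27,000 × 167 / 553.8² = 29.4039.

H ≈ €29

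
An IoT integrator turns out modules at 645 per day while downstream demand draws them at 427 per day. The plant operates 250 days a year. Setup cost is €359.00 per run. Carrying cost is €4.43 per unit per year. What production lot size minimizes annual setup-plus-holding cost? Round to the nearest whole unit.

Annual demand D = 427 × 250 = 106,750.
Production build-up factor (1 − d/p) = 1 − 427/645 = 0.3380.
Q* = √(2DS / (H(1 − d/p))) = √(2 × 106,750 × 359 / (4.43 × 0.3380)).
= √(76,646,500 / 1.4973) ≈ 7154.774.

Q* ≈ 7,155 modules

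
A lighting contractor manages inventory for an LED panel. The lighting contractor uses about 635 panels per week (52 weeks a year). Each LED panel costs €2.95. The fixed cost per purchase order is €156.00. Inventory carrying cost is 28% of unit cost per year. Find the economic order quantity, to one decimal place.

Q* ≈ 3,531.6 panels

Annual demand D = 635 × 52 = 33,020.
Holding cost H = 0.28 × €2.95 = €0.8260 per unit per year.
EOQ = √(2DS / H) = √(2 × 33,020 × 156 / 0.826).
= √(10,302,240 / 0.826) = √12,472,445.5206 ≈ 3531.635.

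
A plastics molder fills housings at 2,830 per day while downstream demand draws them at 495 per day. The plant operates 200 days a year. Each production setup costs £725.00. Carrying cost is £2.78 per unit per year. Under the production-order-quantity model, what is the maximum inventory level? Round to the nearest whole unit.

I_max ≈ 6,527 housings

Annual demand D = 495 × 200 = 99,000.
Production build-up factor (1 − d/p) = 1 − 495/2,830 = 0.8251.
Q* = √(2DS / (H(1 − d/p))) = √(2 × 99,000 × 725 / (2.78 × 0.8251)).
= √(143,550,000 / 2.2937) ≈ 7910.956.
Maximum inventory = Q*(1 − d/p) = 7910.956 × 0.8251 ≈ 6527.238.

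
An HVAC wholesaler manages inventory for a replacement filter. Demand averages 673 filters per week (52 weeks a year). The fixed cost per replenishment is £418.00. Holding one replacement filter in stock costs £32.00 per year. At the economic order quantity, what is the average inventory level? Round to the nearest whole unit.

Annual demand D = 673 × 52 = 34,996.
Q* = √(2DS/H) = √(2 × 34,996 × 418 / 32) ≈ 956.17.
Average inventory = Q*/2 ≈ 956.17 / 2 = 478.087.

Average inventory ≈ 478 filters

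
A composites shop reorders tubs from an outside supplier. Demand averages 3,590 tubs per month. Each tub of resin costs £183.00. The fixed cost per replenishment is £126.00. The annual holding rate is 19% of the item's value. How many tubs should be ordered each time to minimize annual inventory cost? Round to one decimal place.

Annual demand D = 3,590 × 12 = 43,080.
Holding cost H = 0.19 × £183.00 = £34.7700 per unit per year.
EOQ = √(2DS / H) = √(2 × 43,080 × 126 / 34.77).
= √(10,856,160 / 34.77) = √312,227.7826 ≈ 558.773.

Q* ≈ 558.8 tubs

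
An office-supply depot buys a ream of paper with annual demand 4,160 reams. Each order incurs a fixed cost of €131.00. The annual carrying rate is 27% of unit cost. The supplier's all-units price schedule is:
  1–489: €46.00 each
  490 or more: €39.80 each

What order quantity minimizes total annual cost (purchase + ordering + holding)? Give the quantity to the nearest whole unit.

Q* ≈ 490 reams

Holding cost per unit per year at price C is H = 0.27·C.
For each price level, check whether its EOQ is feasible; otherwise the best quantity at that price is the breakpoint.
EOQ at €46.00 = 296.2 (feasible in tier 1): TC = 4,160×€46.00 + (4,160/296.2)×131 + (296.2/2)×0.27×€46.00 = €195,039.24.
EOQ at €39.80 = 318.5 < 490, so use break Q=490: TC = 4,160×€39.80 + (4,160/490.0)×131 + (490.0/2)×0.27×€39.80 = €169,312.93.
Lowest total cost is €169,312.93 at Q = 490.0.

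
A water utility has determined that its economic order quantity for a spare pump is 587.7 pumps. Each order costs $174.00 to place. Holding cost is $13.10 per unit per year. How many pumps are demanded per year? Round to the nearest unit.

The basic EOQ model gives Q* = √(2DS/H); rearrange for the unknown.
From Q* = √(2DS/H): D = Q*²H / (2S) = 587.7² × 13.1 / (2 × 174) = 13001.799.

D ≈ 13,002 pumps per year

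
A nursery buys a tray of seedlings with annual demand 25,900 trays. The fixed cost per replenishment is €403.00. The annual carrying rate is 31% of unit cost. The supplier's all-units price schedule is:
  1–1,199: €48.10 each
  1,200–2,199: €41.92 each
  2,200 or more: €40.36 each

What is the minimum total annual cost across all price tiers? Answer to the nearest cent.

Holding cost per unit per year at price C is H = 0.31·C.
Evaluate total cost at each tier's feasible EOQ or, if the EOQ is below the tier, at the tier's minimum quantity.
EOQ at €48.10 = 1183.2 (feasible in tier 1): TC = 25,900×€48.10 + (25,900/1183.2)×403 + (1183.2/2)×0.31×€48.10 = €1,263,432.93.
EOQ at €41.92 = 1267.4 (feasible in tier 2): TC = 25,900×€41.92 + (25,900/1267.4)×403 + (1267.4/2)×0.31×€41.92 = €1,102,198.58.
EOQ at €40.36 = 1291.7 < 2200, so use break Q=2200: TC = 25,900×€40.36 + (25,900/2200.0)×403 + (2200.0/2)×0.31×€40.36 = €1,063,831.17.
Lowest total cost among the candidates is at Q = 2200.0.

TC* ≈ €1,063,831.17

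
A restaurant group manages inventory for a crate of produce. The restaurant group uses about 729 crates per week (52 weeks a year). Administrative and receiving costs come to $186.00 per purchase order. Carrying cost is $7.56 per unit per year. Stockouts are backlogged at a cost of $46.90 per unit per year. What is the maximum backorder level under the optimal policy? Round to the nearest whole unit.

Annual demand D = 729 × 52 = 37,908.
With planned backorders, Q* = √(2DS/H) · √((H+B)/B).
√(2DS/H) = √(2 × 37,908 × 186 / 7.56) = 1365.765.
√((H+B)/B) = √((7.56+46.9)/46.9) = 1.0776.
Q* ≈ 1471.731.
S* = Q* · H/(H+B) = 1471.731 × 7.56/54.46 ≈ 204.302.

S* ≈ 204 crates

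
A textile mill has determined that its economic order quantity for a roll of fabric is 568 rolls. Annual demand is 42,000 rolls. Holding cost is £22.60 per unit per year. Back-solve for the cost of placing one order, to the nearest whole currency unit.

Squaring Q* = √(2DS/H) gives Q*² = 2DS/H.
From Q* = √(2DS/H): S = Q*²H / (2D) = 568² × 22.6 / (2 × 42,000) = 86.8012.

S ≈ £87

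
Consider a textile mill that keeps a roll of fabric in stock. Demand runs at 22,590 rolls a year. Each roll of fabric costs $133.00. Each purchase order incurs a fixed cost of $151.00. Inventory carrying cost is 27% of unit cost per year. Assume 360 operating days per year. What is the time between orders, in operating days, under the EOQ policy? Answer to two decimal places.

Holding cost H = 0.27 × $133.00 = $35.9100 per unit per year.
The optimal lot size = √(2DS/H) = √(2 × 22,590 × 151 / 35.91) ≈ 435.87.
Cycle time = Q*/D × 360 = 435.87 / 22,590 × 360 ≈ 6.946 days.

T ≈ 6.95 days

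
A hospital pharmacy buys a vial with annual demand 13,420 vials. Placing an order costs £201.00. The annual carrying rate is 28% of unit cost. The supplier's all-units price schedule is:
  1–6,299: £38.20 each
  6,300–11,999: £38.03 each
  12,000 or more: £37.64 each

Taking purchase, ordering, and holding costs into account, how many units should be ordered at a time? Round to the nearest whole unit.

Holding cost per unit per year at price C is H = 0.28·C.
For each price level, check whether its EOQ is feasible; otherwise the best quantity at that price is the breakpoint.
EOQ at £38.20 = 710.2 (feasible in tier 1): TC = 13,420×£38.20 + (13,420/710.2)×201 + (710.2/2)×0.28×£38.20 = £520,240.26.
EOQ at £38.03 = 711.8 < 6300, so use break Q=6300: TC = 13,420×£38.03 + (13,420/6300.0)×201 + (6300.0/2)×0.28×£38.03 = £544,333.22.
EOQ at £37.64 = 715.5 < 12000, so use break Q=12000: TC = 13,420×£37.64 + (13,420/12000.0)×201 + (12000.0/2)×0.28×£37.64 = £568,588.78.
Lowest total cost is £520,240.26 at Q = 710.2.

Q* ≈ 710 vials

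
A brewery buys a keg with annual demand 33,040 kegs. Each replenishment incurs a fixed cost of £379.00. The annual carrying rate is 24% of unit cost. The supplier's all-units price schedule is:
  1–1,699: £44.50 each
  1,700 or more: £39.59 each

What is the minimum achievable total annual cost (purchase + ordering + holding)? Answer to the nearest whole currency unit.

Holding cost per unit per year at price C is H = 0.24·C.
For each price level, check whether its EOQ is feasible; otherwise the best quantity at that price is the breakpoint.
EOQ at £44.50 = 1531.3 (feasible in tier 1): TC = 33,040×£44.50 + (33,040/1531.3)×379 + (1531.3/2)×0.24×£44.50 = £1,486,634.61.
EOQ at £39.59 = 1623.5 < 1700, so use break Q=1700: TC = 33,040×£39.59 + (33,040/1700.0)×379 + (1700.0/2)×0.24×£39.59 = £1,323,495.94.
Lowest total cost among the candidates is at Q = 1700.0.

TC* ≈ £1,323,496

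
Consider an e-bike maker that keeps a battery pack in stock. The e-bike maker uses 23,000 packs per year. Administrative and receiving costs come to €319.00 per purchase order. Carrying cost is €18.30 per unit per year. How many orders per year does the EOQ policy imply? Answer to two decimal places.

N ≈ 25.68 orders per year

The optimal lot size = √(2DS/H) = √(2 × 23,000 × 319 / 18.3) ≈ 895.47.
Orders per year = D / Q* = 23,000 / 895.47 ≈ 25.685.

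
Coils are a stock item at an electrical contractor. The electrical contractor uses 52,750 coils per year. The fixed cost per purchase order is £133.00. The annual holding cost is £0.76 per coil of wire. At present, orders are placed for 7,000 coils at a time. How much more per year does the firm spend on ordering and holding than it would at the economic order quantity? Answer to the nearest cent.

EOQ = √(2DS/H) = √(2 × 52,750 × 133 / 0.76) ≈ 4296.80.
Cost at Q* = (D/Q*)S + (Q*/2)H = √(2DSH) ≈ £3,265.57.
Cost at Q = 7,000: (52,750/7,000)×133 + (7,000/2)×0.76 = £1,002.25 + £2,660.00 = £3,662.25.
Excess = £3,662.25 − £3,265.57 = £396.68.

Extra cost ≈ £396.68 per year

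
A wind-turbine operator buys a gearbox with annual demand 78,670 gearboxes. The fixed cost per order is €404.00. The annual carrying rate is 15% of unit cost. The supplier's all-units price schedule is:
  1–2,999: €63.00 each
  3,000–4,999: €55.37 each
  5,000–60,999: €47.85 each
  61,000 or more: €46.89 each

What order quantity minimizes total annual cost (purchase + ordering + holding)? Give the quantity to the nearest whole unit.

Holding cost per unit per year at price C is H = 0.15·C.
For each price level, check whether its EOQ is feasible; otherwise the best quantity at that price is the breakpoint.
EOQ at €63.00 = 2593.5 (feasible in tier 1): TC = 78,670×€63.00 + (78,670/2593.5)×404 + (2593.5/2)×0.15×€63.00 = €4,980,719.03.
EOQ at €55.37 = 2766.5 < 3000, so use break Q=3000: TC = 78,670×€55.37 + (78,670/3000.0)×404 + (3000.0/2)×0.15×€55.37 = €4,379,010.38.
EOQ at €47.85 = 2975.9 < 5000, so use break Q=5000: TC = 78,670×€47.85 + (78,670/5000.0)×404 + (5000.0/2)×0.15×€47.85 = €3,788,659.79.
EOQ at €46.89 = 3006.2 < 61000, so use break Q=61000: TC = 78,670×€46.89 + (78,670/61000.0)×404 + (61000.0/2)×0.15×€46.89 = €3,903,879.08.
Lowest total cost is €3,788,659.79 at Q = 5000.0.

Q* ≈ 5,000 gearboxes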